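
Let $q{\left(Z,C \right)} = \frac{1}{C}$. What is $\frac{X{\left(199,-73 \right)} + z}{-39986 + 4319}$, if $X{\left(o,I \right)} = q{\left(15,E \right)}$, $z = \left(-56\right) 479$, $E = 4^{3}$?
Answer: $\frac{572245}{760896} \approx 0.75207$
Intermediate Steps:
$E = 64$
$z = -26824$
$X{\left(o,I \right)} = \frac{1}{64}$
$\frac{X{\left(199,-73 \right)} + z}{-39986 + 4319} = \frac{\frac{1}{64} - 26824}{-39986 + 4319} = - \frac{1716735}{64 \left(-35667\right)} = \left(- \frac{1716735}{64}\right) \left(- \frac{1}{35667}\right) = \frac{572245}{760896}$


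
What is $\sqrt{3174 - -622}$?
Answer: $2 \sqrt{949} \approx 61.612$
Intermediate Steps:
$\sqrt{3174 - -622} = \sqrt{3174 + \left(630 - 8\right)} = \sqrt{3174 + 622} = \sqrt{3796} = 2 \sqrt{949}$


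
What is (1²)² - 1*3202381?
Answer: -3202380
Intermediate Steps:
(1²)² - 1*3202381 = 1² - 3202381 = 1 - 3202381 = -3202380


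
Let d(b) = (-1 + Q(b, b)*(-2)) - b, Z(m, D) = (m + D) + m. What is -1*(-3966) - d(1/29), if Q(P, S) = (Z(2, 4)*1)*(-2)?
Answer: 114116/29 ≈ 3935.0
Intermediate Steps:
Z(m, D) = D + 2*m (Z(m, D) = (D + m) + m = D + 2*m)
Q(P, S) = -16 (Q(P, S) = ((4 + 2*2)*1)*(-2) = ((4 + 4)*1)*(-2) = (8*1)*(-2) = 8*(-2) = -16)
d(b) = 31 - b (d(b) = (-1 - 16*(-2)) - b = (-1 + 32) - b = 31 - b)
-1*(-3966) - d(1/29) = -1*(-3966) - (31 - 1/29) = 3966 - (31 - 1*1/29) = 3966 - (31 - 1/29) = 3966 - 1*898/29 = 3966 - 898/29 = 114116/29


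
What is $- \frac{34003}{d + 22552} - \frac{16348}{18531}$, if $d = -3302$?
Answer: $- \frac{944808593}{356721750} \approx -2.6486$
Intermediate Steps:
$- \frac{34003}{d + 22552} - \frac{16348}{18531} = - \frac{34003}{-3302 + 22552} - \frac{16348}{18531} = - \frac{34003}{19250} - \frac{16348}{18531} = - \frac{944808593}{356721750}$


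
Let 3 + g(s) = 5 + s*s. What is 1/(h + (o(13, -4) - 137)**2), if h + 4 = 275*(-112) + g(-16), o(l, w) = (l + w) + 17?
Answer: -1/18225 ≈ -5.4870e-5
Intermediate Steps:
g(s) = 2 + s**2 (g(s) = -3 + (5 + s*s) = -3 + (5 + s**2) = 2 + s**2)
o(l, w) = 17 + l + w
h = -30546 (h = -4 + (275*(-112) + (2 + (-16)**2)) = -4 + (-30800 + (2 + 256)) = -4 + (-30800 + 258) = -4 - 30542 = -30546)
1/(h + (o(13, -4) - 137)**2) = 1/(-30546 + ((17 + 13 - 4) - 137)**2) = 1/(-30546 + (26 - 137)**2) = 1/(-30546 + (-111)**2) = 1/(-30546 + 12321) = 1/(-18225) = -1/18225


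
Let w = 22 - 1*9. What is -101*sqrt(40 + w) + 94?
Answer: 94 - 101*sqrt(53) ≈ -641.29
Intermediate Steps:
w = 13 (w = 22 - 9 = 13)
-101*sqrt(40 + w) + 94 = -101*sqrt(40 + 13) + 94 = -101*sqrt(53) + 94 = 94 - 101*sqrt(53)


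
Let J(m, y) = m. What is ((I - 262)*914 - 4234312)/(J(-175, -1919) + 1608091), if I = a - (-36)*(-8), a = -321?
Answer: -838401/267986 ≈ -3.1285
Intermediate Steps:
I = -609 (I = -321 - (-36)*(-8) = -321 - 1*288 = -321 - 288 = -609)
((I - 262)*914 - 4234312)/(J(-175, -1919) + 1608091) = ((-609 - 262)*914 - 4234312)/(-175 + 1608091) = (-871*914 - 4234312)/1607916 = (-796094 - 4234312)*(1/1607916) = -5030406*1/1607916 = -838401/267986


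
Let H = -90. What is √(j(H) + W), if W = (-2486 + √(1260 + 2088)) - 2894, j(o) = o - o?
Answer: √(-5380 + 6*√93) ≈ 72.953*I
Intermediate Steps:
j(o) = 0
W = -5380 + 6*√93 (W = (-2486 + √3348) - 2894 = (-2486 + 6*√93) - 2894 = -5380 + 6*√93 ≈ -5322.1)
√(j(H) + W) = √(0 + (-5380 + 6*√93)) = √(-5380 + 6*√93)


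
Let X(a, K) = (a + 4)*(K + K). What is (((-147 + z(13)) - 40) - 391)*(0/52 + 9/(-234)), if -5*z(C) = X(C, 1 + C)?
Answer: 1683/65 ≈ 25.892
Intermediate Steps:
X(a, K) = 2*K*(4 + a) (X(a, K) = (4 + a)*(2*K) = 2*K*(4 + a))
z(C) = -2*(1 + C)*(4 + C)/5
(((-147 + z(13)) - 40) - 391)*(0/52 + 9/(-234)) = (((-147 - 2*(1 + 13)*(4 + 13)/5) - 40) - 391)*(0/52 + 9/(-234)) = (((-147 - ⅖*14*17) - 40) - 391)*(0*(1/52) + 9*(-1/234)) = (((-147 - 476/5) - 40) - 391)*(0 - 1/26) = ((-1211/5 - 40) - 391)*(-1/26) = (-1411/5 - 391)*(-1/26) = -3366/5*(-1/26) = 1683/65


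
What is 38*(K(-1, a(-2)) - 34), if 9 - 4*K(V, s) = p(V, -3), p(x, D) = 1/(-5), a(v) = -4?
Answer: -6023/5 ≈ -1204.6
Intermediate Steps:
p(x, D) = -⅕
K(V, s) = 23/10 (K(V, s) = 9/4 - ¼*(-⅕) = 9/4 + 1/20 = 23/10)
38*(K(-1, a(-2)) - 34) = 38*(23/10 - 34) = 38*(-317/10) = -6023/5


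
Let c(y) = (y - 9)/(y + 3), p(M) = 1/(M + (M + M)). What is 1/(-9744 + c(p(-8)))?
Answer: -71/692041 ≈ -0.00010260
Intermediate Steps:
p(M) = 1/(3*M) (p(M) = 1/(M + 2*M) = 1/(3*M))
c(y) = (-9 + y)/(3 + y)
1/(-9744 + c(p(-8))) = 1/(-9744 + (-9 + (⅓)/(-8))/(3 + (⅓)/(-8))) = 1/(-9744 + (-9 + (⅓)*(-⅛))/(3 + (⅓)*(-⅛))) = 1/(-9744 + (-9 - 1/24)/(3 - 1/24)) = 1/(-9744 - 217/24/(71/24)) = 1/(-9744 + (24/71)*(-217/24)) = 1/(-9744 - 217/71) = 1/(-692041/71) = -71/692041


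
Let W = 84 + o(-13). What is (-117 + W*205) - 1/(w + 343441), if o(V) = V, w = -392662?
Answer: 710652799/49221 ≈ 14438.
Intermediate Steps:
W = 71 (W = 84 - 13 = 71)
(-117 + W*205) - 1/(w + 343441) = (-117 + 71*205) - 1/(-392662 + 343441) = (-117 + 14555) - 1/(-49221) = 14438 - 1*(-1/49221) = 14438 + 1/49221 = 710652799/49221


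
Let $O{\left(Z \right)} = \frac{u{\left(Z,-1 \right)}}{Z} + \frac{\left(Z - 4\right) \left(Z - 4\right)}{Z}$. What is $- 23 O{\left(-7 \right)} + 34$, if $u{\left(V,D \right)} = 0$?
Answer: $\frac{3021}{7} \approx 431.57$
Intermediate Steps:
$O{\left(Z \right)} = \frac{\left(-4 + Z\right)^{2}}{Z}$ ($O{\left(Z \right)} = \frac{0}{Z} + \frac{\left(Z - 4\right) \left(Z - 4\right)}{Z} = 0 + \frac{\left(-4 + Z\right) \left(-4 + Z\right)}{Z} = 0 + \frac{\left(-4 + Z\right)^{2}}{Z} = \frac{\left(-4 + Z\right)^{2}}{Z}$)
$- 23 O{\left(-7 \right)} + 34 = - 23 \frac{\left(-4 - 7\right)^{2}}{-7} + 34 = - 23 \left(- \frac{\left(-11\right)^{2}}{7}\right) + 34 = - 23 \left(\left(- \frac{1}{7}\right) 121\right) + 34 = \left(-23\right) \left(- \frac{121}{7}\right) + 34 = \frac{2783}{7} + 34 = \frac{3021}{7}$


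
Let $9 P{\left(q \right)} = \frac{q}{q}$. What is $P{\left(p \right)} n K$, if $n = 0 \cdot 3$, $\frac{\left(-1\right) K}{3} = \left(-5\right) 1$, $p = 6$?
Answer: $0$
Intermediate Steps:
$P{\left(q \right)} = \frac{1}{9}$ ($P{\left(q \right)} = \frac{q \frac{1}{q}}{9} = \frac{1}{9} \cdot 1 = \frac{1}{9}$)
$K = 15$ ($K = - 3 \left(\left(-5\right) 1\right) = \left(-3\right) \left(-5\right) = 15$)
$n = 0$
$P{\left(p \right)} n K = \frac{1}{9} \cdot 0 \cdot 15 = 0 \cdot 15 = 0$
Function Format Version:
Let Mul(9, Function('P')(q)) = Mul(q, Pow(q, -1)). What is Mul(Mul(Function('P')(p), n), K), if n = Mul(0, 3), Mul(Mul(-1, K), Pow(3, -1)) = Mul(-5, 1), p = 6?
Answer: 0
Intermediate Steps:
Function('P')(q) = Rational(1, 9) (Function('P')(q) = Mul(Rational(1, 9), Mul(q, Pow(q, -1))) = Mul(Rational(1, 9), 1) = Rational(1, 9))
K = 15 (K = Mul(-3, Mul(-5, 1)) = Mul(-3, -5) = 15)
n = 0
Mul(Mul(Function('P')(p), n), K) = Mul(Mul(Rational(1, 9), 0), 15) = Mul(0, 15) = 0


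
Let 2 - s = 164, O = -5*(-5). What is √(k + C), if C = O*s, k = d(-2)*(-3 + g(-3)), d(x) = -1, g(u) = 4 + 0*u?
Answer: I*√4051 ≈ 63.647*I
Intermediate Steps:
g(u) = 4 (g(u) = 4 + 0 = 4)
O = 25
s = -162 (s = 2 - 1*164 = 2 - 164 = -162)
k = -1 (k = -(-3 + 4) = -1*1 = -1)
C = -4050 (C = 25*(-162) = -4050)
√(k + C) = √(-1 - 4050) = √(-4051) = I*√4051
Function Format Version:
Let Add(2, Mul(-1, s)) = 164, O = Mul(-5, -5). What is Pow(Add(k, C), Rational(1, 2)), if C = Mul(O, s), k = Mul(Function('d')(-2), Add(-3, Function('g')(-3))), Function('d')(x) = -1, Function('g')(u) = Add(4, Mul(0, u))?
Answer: Mul(I, Pow(4051, Rational(1, 2))) ≈ Mul(63.647, I)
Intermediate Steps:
Function('g')(u) = 4 (Function('g')(u) = Add(4, 0) = 4)
O = 25
s = -162 (s = Add(2, Mul(-1, 164)) = Add(2, -164) = -162)
k = -1 (k = Mul(-1, Add(-3, 4)) = Mul(-1, 1) = -1)
C = -4050 (C = Mul(25, -162) = -4050)
Pow(Add(k, C), Rational(1, 2)) = Pow(Add(-1, -4050), Rational(1, 2)) = Pow(-4051, Rational(1, 2)) = Mul(I, Pow(4051, Rational(1, 2)))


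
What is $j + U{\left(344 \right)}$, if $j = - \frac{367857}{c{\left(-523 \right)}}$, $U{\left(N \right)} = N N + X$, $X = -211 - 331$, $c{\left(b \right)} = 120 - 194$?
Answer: $\frac{9084613}{74} \approx 1.2277 \cdot 10^{5}$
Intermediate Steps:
$c{\left(b \right)} = -74$ ($c{\left(b \right)} = 120 - 194 = -74$)
$X = -542$
$U{\left(N \right)} = -542 + N^{2}$ ($U{\left(N \right)} = N N - 542 = N^{2} - 542 = -542 + N^{2}$)
$j = \frac{367857}{74}$ ($j = - \frac{367857}{-74} = \left(-367857\right) \left(- \frac{1}{74}\right) = \frac{367857}{74} \approx 4971.0$)
$j + U{\left(344 \right)} = \frac{367857}{74} - \left(542 - 344^{2}\right) = \frac{367857}{74} + \left(-542 + 118336\right) = \frac{367857}{74} + 117794 = \frac{9084613}{74}$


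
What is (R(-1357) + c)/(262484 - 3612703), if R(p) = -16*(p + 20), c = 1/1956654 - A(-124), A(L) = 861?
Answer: -40172063275/6555219407226 ≈ -0.0061283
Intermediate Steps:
c = -1684679093/1956654 (c = 1/1956654 - 1*861 = 1/1956654 - 861 = -1684679093/1956654 ≈ -861.00)
R(p) = -320 - 16*p (R(p) = -16*(20 + p) = -320 - 16*p)
(R(-1357) + c)/(262484 - 3612703) = ((-320 - 16*(-1357)) - 1684679093/1956654)/(262484 - 3612703) = ((-320 + 21712) - 1684679093/1956654)/(-3350219) = (21392 - 1684679093/1956654)*(-1/3350219) = (40172063275/1956654)*(-1/3350219) = -40172063275/6555219407226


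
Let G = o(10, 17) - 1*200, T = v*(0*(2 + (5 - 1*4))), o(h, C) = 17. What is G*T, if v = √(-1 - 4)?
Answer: 0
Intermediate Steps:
v = I*√5 (v = √(-5) = I*√5 ≈ 2.2361*I)
T = 0 (T = (I*√5)*(0*(2 + (5 - 1*4))) = (I*√5)*(0*(2 + (5 - 4))) = (I*√5)*(0*(2 + 1)) = (I*√5)*(0*3) = (I*√5)*0 = 0)
G = -183 (G = 17 - 1*200 = 17 - 200 = -183)
G*T = -183*0 = 0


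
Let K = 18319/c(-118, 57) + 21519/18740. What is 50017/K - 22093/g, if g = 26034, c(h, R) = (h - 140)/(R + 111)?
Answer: -1261637642283719/250223717730342 ≈ -5.0420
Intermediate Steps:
c(h, R) = (-140 + h)/(111 + R)
K = -9611420363/805820 (K = 18319/(((-140 - 118)/(111 + 57))) + 21519/18740 = 18319/((-258/168)) + 21519*(1/18740) = 18319/(((1/168)*(-258))) + 21519/18740 = 18319/(-43/28) + 21519/18740 = 18319*(-28/43) + 21519/18740 = -512932/43 + 21519/18740 = -9611420363/805820 ≈ -11928.)
50017/K - 22093/g = 50017/(-9611420363/805820) - 22093/26034 = 50017*(-805820/9611420363) - 22093*1/26034 = -40304698940/9611420363 - 22093/26034 = -1261637642283719/250223717730342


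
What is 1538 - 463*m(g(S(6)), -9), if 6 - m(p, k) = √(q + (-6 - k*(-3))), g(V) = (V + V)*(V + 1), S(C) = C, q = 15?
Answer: -1240 + 1389*I*√2 ≈ -1240.0 + 1964.3*I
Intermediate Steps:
g(V) = 2*V*(1 + V) (g(V) = (2*V)*(1 + V) = 2*V*(1 + V))
m(p, k) = 6 - √(9 + 3*k) (m(p, k) = 6 - √(15 + (-6 - k*(-3))) = 6 - √(15 + (-6 - (-3)*k)) = 6 - √(15 + (-6 + 3*k)) = 6 - √(9 + 3*k))
1538 - 463*m(g(S(6)), -9) = 1538 - 463*(6 - √(9 + 3*(-9))) = 1538 - 463*(6 - √(9 - 27)) = 1538 - 463*(6 - √(-18)) = 1538 - 463*(6 - 3*I*√2) = 1538 + (-2778 + 1389*I*√2) = -1240 + 1389*I*√2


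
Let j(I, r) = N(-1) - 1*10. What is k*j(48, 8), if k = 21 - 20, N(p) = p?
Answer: -11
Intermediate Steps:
j(I, r) = -11 (j(I, r) = -1 - 1*10 = -1 - 10 = -11)
k = 1
k*j(48, 8) = 1*(-11) = -11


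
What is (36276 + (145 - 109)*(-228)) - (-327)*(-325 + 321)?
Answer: 26760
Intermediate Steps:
(36276 + (145 - 109)*(-228)) - (-327)*(-325 + 321) = (36276 + 36*(-228)) - (-327)*(-4) = (36276 - 8208) - 1*1308 = 28068 - 1308 = 26760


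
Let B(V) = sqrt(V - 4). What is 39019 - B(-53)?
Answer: 39019 - I*sqrt(57) ≈ 39019.0 - 7.5498*I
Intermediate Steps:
B(V) = sqrt(-4 + V)
39019 - B(-53) = 39019 - sqrt(-4 - 53) = 39019 - sqrt(-57) = 39019 - I*sqrt(57)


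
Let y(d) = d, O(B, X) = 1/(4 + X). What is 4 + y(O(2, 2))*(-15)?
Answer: 3/2 ≈ 1.5000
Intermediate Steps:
4 + y(O(2, 2))*(-15) = 4 - 15/(4 + 2) = 4 - 15/6 = 4 + (1/6)*(-15) = 4 - 5/2 = 3/2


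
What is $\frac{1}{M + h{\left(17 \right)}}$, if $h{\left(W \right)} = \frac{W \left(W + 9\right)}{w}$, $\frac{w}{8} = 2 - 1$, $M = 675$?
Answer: $\frac{4}{2921} \approx 0.0013694$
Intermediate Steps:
$w = 8$ ($w = 8 \left(2 - 1\right) = 8 \cdot 1 = 8$)
$h{\left(W \right)} = \frac{W \left(9 + W\right)}{8}$ ($h{\left(W \right)} = \frac{W \left(W + 9\right)}{8} = W \left(9 + W\right) \frac{1}{8} = \frac{W \left(9 + W\right)}{8}$)
$\frac{1}{M + h{\left(17 \right)}} = \frac{1}{675 + \frac{1}{8} \cdot 17 \left(9 + 17\right)} = \frac{1}{675 + \frac{1}{8} \cdot 17 \cdot 26} = \frac{1}{675 + \frac{221}{4}} = \frac{1}{\frac{2921}{4}} = \frac{4}{2921}$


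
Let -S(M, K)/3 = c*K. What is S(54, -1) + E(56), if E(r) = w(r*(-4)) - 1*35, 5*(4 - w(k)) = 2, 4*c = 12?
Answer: -112/5 ≈ -22.400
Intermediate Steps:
c = 3 (c = (¼)*12 = 3)
S(M, K) = -9*K
w(k) = 18/5 (w(k) = 4 - ⅕*2 = 4 - ⅖ = 18/5)
E(r) = -157/5 (E(r) = 18/5 - 1*35 = 18/5 - 35 = -157/5)
S(54, -1) + E(56) = -9*(-1) - 157/5 = 9 - 157/5 = -112/5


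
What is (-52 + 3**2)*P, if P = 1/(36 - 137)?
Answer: 43/101 ≈ 0.42574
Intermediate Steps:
P = -1/101 (P = 1/(-101) = -1/101 ≈ -0.0099010)
(-52 + 3**2)*P = (-52 + 3**2)*(-1/101) = (-52 + 9)*(-1/101) = -43*(-1/101) = 43/101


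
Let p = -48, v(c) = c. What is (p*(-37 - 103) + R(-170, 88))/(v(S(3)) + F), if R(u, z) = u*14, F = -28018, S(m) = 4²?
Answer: -2170/14001 ≈ -0.15499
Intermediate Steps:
S(m) = 16
R(u, z) = 14*u
(p*(-37 - 103) + R(-170, 88))/(v(S(3)) + F) = (-48*(-37 - 103) + 14*(-170))/(16 - 28018) = (-48*(-140) - 2380)/(-28002) = (6720 - 2380)*(-1/28002) = 4340*(-1/28002) = -2170/14001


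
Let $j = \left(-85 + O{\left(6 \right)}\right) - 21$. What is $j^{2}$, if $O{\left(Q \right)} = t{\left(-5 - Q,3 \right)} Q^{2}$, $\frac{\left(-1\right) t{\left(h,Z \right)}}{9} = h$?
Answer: $11957764$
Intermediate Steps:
$t{\left(h,Z \right)} = - 9 h$
$O{\left(Q \right)} = Q^{2} \left(45 + 9 Q\right)$ ($O{\left(Q \right)} = - 9 \left(-5 - Q\right) Q^{2} = \left(45 + 9 Q\right) Q^{2} = Q^{2} \left(45 + 9 Q\right)$)
$j = 3458$ ($j = \left(-85 + 9 \cdot 6^{2} \left(5 + 6\right)\right) - 21 = \left(-85 + 9 \cdot 36 \cdot 11\right) - 21 = \left(-85 + 3564\right) - 21 = 3479 - 21 = 3458$)
$j^{2} = 3458^{2} = 11957764$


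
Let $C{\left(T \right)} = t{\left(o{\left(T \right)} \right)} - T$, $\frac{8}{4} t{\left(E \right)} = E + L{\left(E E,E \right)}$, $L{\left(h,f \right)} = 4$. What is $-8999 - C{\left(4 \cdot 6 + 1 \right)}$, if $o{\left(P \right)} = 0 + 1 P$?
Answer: $- \frac{17977}{2} \approx -8988.5$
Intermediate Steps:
$o{\left(P \right)} = P$ ($o{\left(P \right)} = 0 + P = P$)
$t{\left(E \right)} = 2 + \frac{E}{2}$ ($t{\left(E \right)} = \frac{E + 4}{2} = \frac{4 + E}{2} = 2 + \frac{E}{2}$)
$C{\left(T \right)} = 2 - \frac{T}{2}$ ($C{\left(T \right)} = \left(2 + \frac{T}{2}\right) - T = 2 - \frac{T}{2}$)
$-8999 - C{\left(4 \cdot 6 + 1 \right)} = -8999 - \left(2 - \frac{4 \cdot 6 + 1}{2}\right) = -8999 - \left(2 - \frac{24 + 1}{2}\right) = -8999 - \left(2 - \frac{25}{2}\right) = -8999 - - \frac{21}{2} = -8999 + \frac{21}{2} = - \frac{17977}{2}$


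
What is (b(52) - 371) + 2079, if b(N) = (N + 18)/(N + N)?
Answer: 88851/52 ≈ 1708.7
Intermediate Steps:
b(N) = (18 + N)/(2*N) (b(N) = (18 + N)/((2*N)) = (18 + N)*(1/(2*N)) = (18 + N)/(2*N))
(b(52) - 371) + 2079 = ((½)*(18 + 52)/52 - 371) + 2079 = ((½)*(1/52)*70 - 371) + 2079 = (35/52 - 371) + 2079 = -19257/52 + 2079 = 88851/52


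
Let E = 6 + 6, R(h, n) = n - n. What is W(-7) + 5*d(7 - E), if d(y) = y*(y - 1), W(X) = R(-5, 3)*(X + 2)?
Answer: 150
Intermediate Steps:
R(h, n) = 0
E = 12
W(X) = 0 (W(X) = 0*(X + 2) = 0*(2 + X) = 0)
d(y) = y*(-1 + y)
W(-7) + 5*d(7 - E) = 0 + 5*((7 - 1*12)*(-1 + (7 - 1*12))) = 0 + 5*((7 - 12)*(-1 + (7 - 12))) = 0 + 5*(-5*(-1 - 5)) = 0 + 5*(-5*(-6)) = 0 + 5*30 = 0 + 150 = 150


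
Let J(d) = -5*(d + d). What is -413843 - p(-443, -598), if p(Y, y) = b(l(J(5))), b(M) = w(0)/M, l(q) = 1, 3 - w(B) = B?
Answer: -413846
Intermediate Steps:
w(B) = 3 - B
J(d) = -10*d
b(M) = 3/M (b(M) = (3 - 1*0)/M = (3 + 0)/M = 3/M)
p(Y, y) = 3 (p(Y, y) = 3/1 = 3*1 = 3)
-413843 - p(-443, -598) = -413843 - 1*3 = -413843 - 3 = -413846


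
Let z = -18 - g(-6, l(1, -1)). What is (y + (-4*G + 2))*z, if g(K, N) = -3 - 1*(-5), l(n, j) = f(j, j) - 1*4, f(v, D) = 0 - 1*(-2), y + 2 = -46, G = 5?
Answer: 1320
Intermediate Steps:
y = -48 (y = -2 - 46 = -48)
f(v, D) = 2 (f(v, D) = 0 + 2 = 2)
l(n, j) = -2 (l(n, j) = 2 - 1*4 = 2 - 4 = -2)
g(K, N) = 2 (g(K, N) = -3 + 5 = 2)
z = -20 (z = -18 - 1*2 = -18 - 2 = -20)
(y + (-4*G + 2))*z = (-48 + (-4*5 + 2))*(-20) = (-48 + (-20 + 2))*(-20) = (-48 - 18)*(-20) = -66*(-20) = 1320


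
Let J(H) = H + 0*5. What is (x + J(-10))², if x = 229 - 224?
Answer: 25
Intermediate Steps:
J(H) = H (J(H) = H + 0 = H)
x = 5
(x + J(-10))² = (5 - 10)² = (-5)² = 25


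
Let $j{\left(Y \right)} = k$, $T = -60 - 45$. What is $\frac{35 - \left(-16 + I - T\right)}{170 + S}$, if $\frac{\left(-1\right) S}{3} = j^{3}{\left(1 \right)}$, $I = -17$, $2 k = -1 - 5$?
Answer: $- \frac{37}{251} \approx -0.14741$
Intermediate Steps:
$T = -105$
$k = -3$ ($k = \frac{-1 - 5}{2} = \frac{1}{2} \left(-6\right) = -3$)
$j{\left(Y \right)} = -3$
$S = 81$ ($S = - 3 \left(-3\right)^{3} = \left(-3\right) \left(-27\right) = 81$)
$\frac{35 - \left(-16 + I - T\right)}{170 + S} = \frac{35 - 72}{170 + 81} = \frac{35 + \left(\left(-105 + 16\right) + 17\right)}{251} = \left(35 + \left(-89 + 17\right)\right) \frac{1}{251} = \left(35 - 72\right) \frac{1}{251} = \left(-37\right) \frac{1}{251} = - \frac{37}{251}$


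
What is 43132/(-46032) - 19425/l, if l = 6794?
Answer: -148401301/39092676 ≈ -3.7961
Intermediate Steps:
43132/(-46032) - 19425/l = 43132/(-46032) - 19425/6794 = 43132*(-1/46032) - 19425*1/6794 = -10783/11508 - 19425/6794 = -148401301/39092676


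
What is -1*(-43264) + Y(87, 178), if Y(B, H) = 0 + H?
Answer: 43442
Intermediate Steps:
Y(B, H) = H
-1*(-43264) + Y(87, 178) = -1*(-43264) + 178 = 43264 + 178 = 43442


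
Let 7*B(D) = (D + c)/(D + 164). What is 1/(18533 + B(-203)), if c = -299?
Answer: 273/5060011 ≈ 5.3952e-5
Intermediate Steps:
B(D) = (-299 + D)/(7*(164 + D)) (B(D) = ((D - 299)/(D + 164))/7 = ((-299 + D)/(164 + D))/7 = (-299 + D)/(7*(164 + D)))
1/(18533 + B(-203)) = 1/(18533 + (-299 - 203)/(7*(164 - 203))) = 1/(18533 + (⅐)*(-502)/(-39)) = 1/(18533 + (⅐)*(-1/39)*(-502)) = 1/(18533 + 502/273) = 1/(5060011/273) = 273/5060011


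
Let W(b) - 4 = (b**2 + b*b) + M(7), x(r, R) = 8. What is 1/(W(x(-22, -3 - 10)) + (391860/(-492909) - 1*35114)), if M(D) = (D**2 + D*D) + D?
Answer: -164303/5730526351 ≈ -2.8672e-5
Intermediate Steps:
M(D) = D + 2*D**2 (M(D) = (D**2 + D**2) + D = 2*D**2 + D = D + 2*D**2)
W(b) = 109 + 2*b**2 (W(b) = 4 + ((b**2 + b*b) + 7*(1 + 2*7)) = 4 + ((b**2 + b**2) + 7*(1 + 14)) = 4 + (2*b**2 + 7*15) = 4 + (2*b**2 + 105) = 4 + (105 + 2*b**2) = 109 + 2*b**2)
1/(W(x(-22, -3 - 10)) + (391860/(-492909) - 1*35114)) = 1/((109 + 2*8**2) + (391860/(-492909) - 1*35114)) = 1/((109 + 2*64) + (391860*(-1/492909) - 35114)) = 1/((109 + 128) + (-130620/164303 - 35114)) = 1/(237 - 5769466162/164303) = 1/(-5730526351/164303) = -164303/5730526351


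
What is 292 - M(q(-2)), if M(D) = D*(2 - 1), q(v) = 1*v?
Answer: 294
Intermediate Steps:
q(v) = v
M(D) = D (M(D) = D*1 = D)
292 - M(q(-2)) = 292 - 1*(-2) = 292 + 2 = 294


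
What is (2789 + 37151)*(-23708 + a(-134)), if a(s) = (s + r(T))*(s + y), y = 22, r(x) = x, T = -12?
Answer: -293798640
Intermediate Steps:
a(s) = (-12 + s)*(22 + s) (a(s) = (s - 12)*(s + 22) = (-12 + s)*(22 + s))
(2789 + 37151)*(-23708 + a(-134)) = (2789 + 37151)*(-23708 + (-264 + (-134)² + 10*(-134))) = 39940*(-23708 + (-264 + 17956 - 1340)) = 39940*(-23708 + 16352) = 39940*(-7356) = -293798640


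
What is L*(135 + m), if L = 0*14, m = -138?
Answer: 0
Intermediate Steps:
L = 0
L*(135 + m) = 0*(135 - 138) = 0*(-3) = 0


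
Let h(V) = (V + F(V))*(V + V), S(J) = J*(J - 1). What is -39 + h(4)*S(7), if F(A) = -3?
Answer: 297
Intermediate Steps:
S(J) = J*(-1 + J)
h(V) = 2*V*(-3 + V) (h(V) = (V - 3)*(V + V) = (-3 + V)*(2*V) = 2*V*(-3 + V))
-39 + h(4)*S(7) = -39 + (2*4*(-3 + 4))*(7*(-1 + 7)) = -39 + (2*4*1)*(7*6) = -39 + 8*42 = -39 + 336 = 297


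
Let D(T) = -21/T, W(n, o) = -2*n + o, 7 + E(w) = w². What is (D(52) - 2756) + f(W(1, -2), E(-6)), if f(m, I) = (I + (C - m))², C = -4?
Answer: -99601/52 ≈ -1915.4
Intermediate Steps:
E(w) = -7 + w²
W(n, o) = o - 2*n
f(m, I) = (-4 + I - m)² (f(m, I) = (I + (-4 - m))² = (-4 + I - m)²)
(D(52) - 2756) + f(W(1, -2), E(-6)) = (-21/52 - 2756) + (4 + (-2 - 2*1) - (-7 + (-6)²))² = (-21*1/52 - 2756) + (4 + (-2 - 2) - (-7 + 36))² = (-21/52 - 2756) + (4 - 4 - 1*29)² = -143333/52 + (4 - 4 - 29)² = -143333/52 + (-29)² = -143333/52 + 841 = -99601/52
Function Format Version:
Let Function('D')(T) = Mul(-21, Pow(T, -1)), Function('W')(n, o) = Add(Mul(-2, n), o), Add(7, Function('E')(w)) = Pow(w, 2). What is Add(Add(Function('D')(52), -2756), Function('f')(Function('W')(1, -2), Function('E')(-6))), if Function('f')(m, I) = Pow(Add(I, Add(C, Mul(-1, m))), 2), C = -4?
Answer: Rational(-99601, 52) ≈ -1915.4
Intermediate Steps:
Function('E')(w) = Add(-7, Pow(w, 2))
Function('W')(n, o) = Add(o, Mul(-2, n))
Function('f')(m, I) = Pow(Add(-4, I, Mul(-1, m)), 2) (Function('f')(m, I) = Pow(Add(I, Add(-4, Mul(-1, m))), 2) = Pow(Add(-4, I, Mul(-1, m)), 2))
Add(Add(Function('D')(52), -2756), Function('f')(Function('W')(1, -2), Function('E')(-6))) = Add(Add(Mul(-21, Pow(52, -1)), -2756), Pow(Add(4, Add(-2, Mul(-2, 1)), Mul(-1, Add(-7, Pow(-6, 2)))), 2)) = Add(Add(Mul(-21, Rational(1, 52)), -2756), Pow(Add(4, Add(-2, -2), Mul(-1, Add(-7, 36))), 2)) = Add(Add(Rational(-21, 52), -2756), Pow(Add(4, -4, Mul(-1, 29)), 2)) = Add(Rational(-143333, 52), Pow(Add(4, -4, -29), 2)) = Add(Rational(-143333, 52), Pow(-29, 2)) = Add(Rational(-143333, 52), 841) = Rational(-99601, 52)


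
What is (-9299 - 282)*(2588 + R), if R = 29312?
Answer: -305633900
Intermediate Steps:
(-9299 - 282)*(2588 + R) = (-9299 - 282)*(2588 + 29312) = -9581*31900 = -305633900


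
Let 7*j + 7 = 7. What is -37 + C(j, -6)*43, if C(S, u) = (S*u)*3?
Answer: -37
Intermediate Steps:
j = 0 (j = -1 + (1/7)*7 = -1 + 1 = 0)
C(S, u) = 3*S*u
-37 + C(j, -6)*43 = -37 + (3*0*(-6))*43 = -37 + 0*43 = -37 + 0 = -37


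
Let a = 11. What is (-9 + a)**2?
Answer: 4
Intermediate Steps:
(-9 + a)**2 = (-9 + 11)**2 = 2**2 = 4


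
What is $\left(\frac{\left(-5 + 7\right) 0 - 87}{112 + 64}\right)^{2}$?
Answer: $\frac{7569}{30976} \approx 0.24435$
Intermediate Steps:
$\left(\frac{\left(-5 + 7\right) 0 - 87}{112 + 64}\right)^{2} = \left(\frac{2 \cdot 0 - 87}{176}\right)^{2} = \left(\left(0 - 87\right) \frac{1}{176}\right)^{2} = \left(\left(-87\right) \frac{1}{176}\right)^{2} = \left(- \frac{87}{176}\right)^{2} = \frac{7569}{30976}$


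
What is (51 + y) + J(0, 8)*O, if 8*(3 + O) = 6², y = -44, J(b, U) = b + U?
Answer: 19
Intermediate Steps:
J(b, U) = U + b
O = 3/2 (O = -3 + (⅛)*6² = -3 + (⅛)*36 = -3 + 9/2 = 3/2 ≈ 1.5000)
(51 + y) + J(0, 8)*O = (51 - 44) + (8 + 0)*(3/2) = 7 + 8*(3/2) = 7 + 12 = 19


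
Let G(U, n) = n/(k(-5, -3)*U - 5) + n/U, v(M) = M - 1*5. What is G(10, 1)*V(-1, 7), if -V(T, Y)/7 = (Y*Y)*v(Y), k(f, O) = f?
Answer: -3087/55 ≈ -56.127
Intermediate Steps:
v(M) = -5 + M (v(M) = M - 5 = -5 + M)
V(T, Y) = -7*Y**2*(-5 + Y) (V(T, Y) = -7*Y*Y*(-5 + Y) = -7*Y**2*(-5 + Y))
G(U, n) = n/U + n/(-5 - 5*U) (G(U, n) = n/(-5*U - 5) + n/U = n/(-5 - 5*U) + n/U = n/U + n/(-5 - 5*U))
G(10, 1)*V(-1, 7) = ((1/5)*1*(5 + 4*10)/(10*(1 + 10)))*(7*7**2*(5 - 1*7)) = ((1/5)*1*(1/10)*(5 + 40)/11)*(7*49*(5 - 7)) = ((1/5)*1*(1/10)*(1/11)*45)*(7*49*(-2)) = (9/110)*(-686) = -3087/55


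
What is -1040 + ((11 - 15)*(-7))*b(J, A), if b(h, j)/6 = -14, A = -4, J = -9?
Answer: -3392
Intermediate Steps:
b(h, j) = -84 (b(h, j) = 6*(-14) = -84)
-1040 + ((11 - 15)*(-7))*b(J, A) = -1040 + ((11 - 15)*(-7))*(-84) = -1040 - 4*(-7)*(-84) = -1040 + 28*(-84) = -1040 - 2352 = -3392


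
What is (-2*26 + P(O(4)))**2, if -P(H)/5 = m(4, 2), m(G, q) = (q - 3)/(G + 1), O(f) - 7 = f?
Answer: 2601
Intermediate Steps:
O(f) = 7 + f
m(G, q) = (-3 + q)/(1 + G)
P(H) = 1 (P(H) = -5*(-3 + 2)/(1 + 4) = -5*(-1)/5 = -(-1) = -5*(-1/5) = 1)
(-2*26 + P(O(4)))**2 = (-2*26 + 1)**2 = (-52 + 1)**2 = (-51)**2 = 2601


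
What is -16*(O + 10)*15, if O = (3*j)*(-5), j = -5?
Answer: -20400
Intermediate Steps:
O = 75 (O = (3*(-5))*(-5) = -15*(-5) = 75)
-16*(O + 10)*15 = -16*(75 + 10)*15 = -16*85*15 = -1360*15 = -20400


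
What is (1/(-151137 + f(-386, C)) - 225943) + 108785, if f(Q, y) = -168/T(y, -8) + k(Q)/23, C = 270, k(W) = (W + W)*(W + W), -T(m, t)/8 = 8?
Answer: -2699420255958/23040853 ≈ -1.1716e+5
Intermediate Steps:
T(m, t) = -64 (T(m, t) = -8*8 = -64)
k(W) = 4*W² (k(W) = (2*W)*(2*W) = 4*W²)
f(Q, y) = 21/8 + 4*Q²/23 (f(Q, y) = -168/(-64) + (4*Q²)/23 = -168*(-1/64) + (4*Q²)*(1/23) = 21/8 + 4*Q²/23)
(1/(-151137 + f(-386, C)) - 225943) + 108785 = (1/(-151137 + (21/8 + (4/23)*(-386)²)) - 225943) + 108785 = (1/(-151137 + (21/8 + (4/23)*148996)) - 225943) + 108785 = (1/(-151137 + (21/8 + 595984/23)) - 225943) + 108785 = (1/(-151137 + 4768355/184) - 225943) + 108785 = (1/(-23040853/184) - 225943) + 108785 = (-184/23040853 - 225943) + 108785 = -5205919449563/23040853 + 108785 = -2699420255958/23040853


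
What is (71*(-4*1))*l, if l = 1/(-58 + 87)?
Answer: -284/29 ≈ -9.7931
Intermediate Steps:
l = 1/29 ≈ 0.034483
(71*(-4*1))*l = (71*(-4*1))*(1/29) = (71*(-4))*(1/29) = -284*1/29 = -284/29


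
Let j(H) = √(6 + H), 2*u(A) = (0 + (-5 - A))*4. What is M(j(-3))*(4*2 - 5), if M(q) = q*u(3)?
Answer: -48*√3 ≈ -83.138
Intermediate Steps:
u(A) = -10 - 2*A (u(A) = ((0 + (-5 - A))*4)/2 = ((-5 - A)*4)/2 = (-20 - 4*A)/2 = -10 - 2*A)
M(q) = -16*q (M(q) = q*(-10 - 2*3) = q*(-10 - 6) = q*(-16) = -16*q)
M(j(-3))*(4*2 - 5) = (-16*√(6 - 3))*(4*2 - 5) = (-16*√3)*(8 - 5) = -16*√3*3 = -48*√3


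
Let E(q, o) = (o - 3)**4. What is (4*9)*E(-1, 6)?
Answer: 2916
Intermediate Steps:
E(q, o) = (-3 + o)**4
(4*9)*E(-1, 6) = (4*9)*(-3 + 6)**4 = 36*3**4 = 36*81 = 2916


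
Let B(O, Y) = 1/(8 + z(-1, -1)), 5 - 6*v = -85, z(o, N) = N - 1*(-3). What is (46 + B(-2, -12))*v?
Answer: 1383/2 ≈ 691.50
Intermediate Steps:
z(o, N) = 3 + N (z(o, N) = N + 3 = 3 + N)
v = 15 (v = ⅚ - ⅙*(-85) = ⅚ + 85/6 = 15)
B(O, Y) = ⅒ (B(O, Y) = 1/(8 + (3 - 1)) = 1/(8 + 2) = 1/10 = ⅒)
(46 + B(-2, -12))*v = (46 + ⅒)*15 = (461/10)*15 = 1383/2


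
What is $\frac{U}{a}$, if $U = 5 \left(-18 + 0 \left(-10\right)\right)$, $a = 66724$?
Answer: $- \frac{45}{33362} \approx -0.0013488$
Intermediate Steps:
$U = -90$ ($U = 5 \left(-18 + 0\right) = 5 \left(-18\right) = -90$)
$\frac{U}{a} = - \frac{90}{66724} = \left(-90\right) \frac{1}{66724} = - \frac{45}{33362}$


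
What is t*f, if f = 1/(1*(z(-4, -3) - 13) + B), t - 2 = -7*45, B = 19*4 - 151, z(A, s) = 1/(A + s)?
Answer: 2191/617 ≈ 3.5511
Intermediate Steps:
B = -75 (B = 76 - 151 = -75)
t = -313 (t = 2 - 7*45 = 2 - 315 = -313)
f = -7/617 (f = 1/(1*(1/(-4 - 3) - 13) - 75) = 1/(1*(1/(-7) - 13) - 75) = 1/(1*(-⅐ - 13) - 75) = 1/(1*(-92/7) - 75) = 1/(-92/7 - 75) = 1/(-617/7) = -7/617 ≈ -0.011345)
t*f = -313*(-7/617) = 2191/617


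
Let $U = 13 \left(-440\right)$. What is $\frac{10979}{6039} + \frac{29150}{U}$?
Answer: $- \frac{1029427}{314028} \approx -3.2781$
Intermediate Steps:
$U = -5720$
$\frac{10979}{6039} + \frac{29150}{U} = \frac{10979}{6039} + \frac{29150}{-5720} = 10979 \cdot \frac{1}{6039} + 29150 \left(- \frac{1}{5720}\right) = \frac{10979}{6039} - \frac{265}{52} = - \frac{1029427}{314028}$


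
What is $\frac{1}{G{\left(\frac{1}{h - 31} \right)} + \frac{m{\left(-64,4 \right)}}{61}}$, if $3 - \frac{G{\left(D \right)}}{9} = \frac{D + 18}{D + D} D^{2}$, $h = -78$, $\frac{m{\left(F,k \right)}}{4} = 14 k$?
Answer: $\frac{1449482}{45535291} \approx 0.031832$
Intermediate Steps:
$m{\left(F,k \right)} = 56 k$ ($m{\left(F,k \right)} = 4 \cdot 14 k = 56 k$)
$G{\left(D \right)} = 27 - \frac{9 D \left(18 + D\right)}{2}$ ($G{\left(D \right)} = 27 - 9 \frac{D + 18}{D + D} D^{2} = 27 - 9 \frac{18 + D}{2 D} D^{2} = 27 - 9 \frac{D \left(18 + D\right)}{2} = 27 - \frac{9 D \left(18 + D\right)}{2}$)
$\frac{1}{G{\left(\frac{1}{h - 31} \right)} + \frac{m{\left(-64,4 \right)}}{61}} = \frac{1}{\left(27 - \frac{81}{-78 - 31} - \frac{9 \left(\frac{1}{-78 - 31}\right)^{2}}{2}\right) + \frac{56 \cdot 4}{61}} = \frac{1}{\left(27 - \frac{81}{-109} - \frac{9 \left(\frac{1}{-109}\right)^{2}}{2}\right) + 224 \cdot \frac{1}{61}} = \frac{1}{\left(27 - - \frac{81}{109} - \frac{9 \left(- \frac{1}{109}\right)^{2}}{2}\right) + \frac{224}{61}} = \frac{1}{\left(27 + \frac{81}{109} - \frac{9}{23762}\right) + \frac{224}{61}} = \frac{1}{\frac{659223}{23762} + \frac{224}{61}} = \frac{1}{\frac{45535291}{1449482}} = \frac{1449482}{45535291}$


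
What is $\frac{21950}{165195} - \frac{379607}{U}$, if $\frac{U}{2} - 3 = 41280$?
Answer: $- \frac{1353263437}{303099786} \approx -4.4647$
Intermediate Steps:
$U = 82566$ ($U = 6 + 2 \cdot 41280 = 6 + 82560 = 82566$)
$\frac{21950}{165195} - \frac{379607}{U} = \frac{21950}{165195} - \frac{379607}{82566} = 21950 \cdot \frac{1}{165195} - \frac{379607}{82566} = \frac{4390}{33039} - \frac{379607}{82566} = - \frac{1353263437}{303099786}$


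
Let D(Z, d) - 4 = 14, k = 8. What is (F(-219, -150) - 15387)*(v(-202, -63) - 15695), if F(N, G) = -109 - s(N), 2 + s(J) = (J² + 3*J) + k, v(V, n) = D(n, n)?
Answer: 984609662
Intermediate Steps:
D(Z, d) = 18 (D(Z, d) = 4 + 14 = 18)
v(V, n) = 18
s(J) = 6 + J² + 3*J (s(J) = -2 + ((J² + 3*J) + 8) = -2 + (8 + J² + 3*J) = 6 + J² + 3*J)
F(N, G) = -115 - N² - 3*N (F(N, G) = -109 - (6 + N² + 3*N) = -109 + (-6 - N² - 3*N) = -115 - N² - 3*N)
(F(-219, -150) - 15387)*(v(-202, -63) - 15695) = ((-115 - 1*(-219)² - 3*(-219)) - 15387)*(18 - 15695) = ((-115 - 1*47961 + 657) - 15387)*(-15677) = ((-115 - 47961 + 657) - 15387)*(-15677) = (-47419 - 15387)*(-15677) = -62806*(-15677) = 984609662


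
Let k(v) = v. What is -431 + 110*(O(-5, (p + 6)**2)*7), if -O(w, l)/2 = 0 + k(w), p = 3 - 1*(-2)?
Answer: 7269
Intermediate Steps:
p = 5 (p = 3 + 2 = 5)
O(w, l) = -2*w (O(w, l) = -2*(0 + w) = -2*w)
-431 + 110*(O(-5, (p + 6)**2)*7) = -431 + 110*(-2*(-5)*7) = -431 + 110*(10*7) = -431 + 110*70 = -431 + 7700 = 7269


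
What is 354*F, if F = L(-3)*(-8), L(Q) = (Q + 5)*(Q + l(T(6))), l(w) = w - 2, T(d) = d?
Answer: -5664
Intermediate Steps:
l(w) = -2 + w
L(Q) = (4 + Q)*(5 + Q) (L(Q) = (Q + 5)*(Q + (-2 + 6)) = (5 + Q)*(Q + 4) = (5 + Q)*(4 + Q) = (4 + Q)*(5 + Q))
F = -16 (F = (20 + (-3)² + 9*(-3))*(-8) = (20 + 9 - 27)*(-8) = 2*(-8) = -16)
354*F = 354*(-16) = -5664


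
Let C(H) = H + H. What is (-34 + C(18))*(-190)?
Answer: -380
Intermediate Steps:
C(H) = 2*H
(-34 + C(18))*(-190) = (-34 + 2*18)*(-190) = (-34 + 36)*(-190) = 2*(-190) = -380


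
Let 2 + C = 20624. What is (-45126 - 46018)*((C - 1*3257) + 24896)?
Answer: -3851836584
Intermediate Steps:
C = 20622 (C = -2 + 20624 = 20622)
(-45126 - 46018)*((C - 1*3257) + 24896) = (-45126 - 46018)*((20622 - 1*3257) + 24896) = -91144*((20622 - 3257) + 24896) = -91144*(17365 + 24896) = -91144*42261 = -3851836584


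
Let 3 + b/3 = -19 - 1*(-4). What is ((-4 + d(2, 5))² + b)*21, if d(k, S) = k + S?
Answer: -945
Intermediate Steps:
d(k, S) = S + k
b = -54 (b = -9 + 3*(-19 - 1*(-4)) = -9 + 3*(-19 + 4) = -9 + 3*(-15) = -9 - 45 = -54)
((-4 + d(2, 5))² + b)*21 = ((-4 + (5 + 2))² - 54)*21 = ((-4 + 7)² - 54)*21 = (3² - 54)*21 = (9 - 54)*21 = -45*21 = -945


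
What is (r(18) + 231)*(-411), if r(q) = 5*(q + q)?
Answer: -168921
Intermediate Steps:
r(q) = 10*q (r(q) = 5*(2*q) = 10*q)
(r(18) + 231)*(-411) = (10*18 + 231)*(-411) = (180 + 231)*(-411) = 411*(-411) = -168921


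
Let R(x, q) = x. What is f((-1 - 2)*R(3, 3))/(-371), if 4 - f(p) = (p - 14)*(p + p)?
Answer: 410/371 ≈ 1.1051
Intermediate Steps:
f(p) = 4 - 2*p*(-14 + p) (f(p) = 4 - (p - 14)*(p + p) = 4 - (-14 + p)*2*p = 4 - 2*p*(-14 + p))
f((-1 - 2)*R(3, 3))/(-371) = (4 - 2*9*(-1 - 2)² + 28*((-1 - 2)*3))/(-371) = (4 - 2*(-3*3)² + 28*(-3*3))*(-1/371) = (4 - 2*(-9)² + 28*(-9))*(-1/371) = (4 - 2*81 - 252)*(-1/371) = (4 - 162 - 252)*(-1/371) = -410*(-1/371) = 410/371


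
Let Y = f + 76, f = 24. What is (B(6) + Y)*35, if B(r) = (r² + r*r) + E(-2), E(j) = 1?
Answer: 6055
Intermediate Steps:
B(r) = 1 + 2*r² (B(r) = (r² + r*r) + 1 = (r² + r²) + 1 = 2*r² + 1 = 1 + 2*r²)
Y = 100 (Y = 24 + 76 = 100)
(B(6) + Y)*35 = ((1 + 2*6²) + 100)*35 = ((1 + 2*36) + 100)*35 = ((1 + 72) + 100)*35 = (73 + 100)*35 = 173*35 = 6055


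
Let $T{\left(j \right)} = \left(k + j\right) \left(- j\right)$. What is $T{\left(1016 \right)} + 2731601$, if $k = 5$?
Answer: $1694265$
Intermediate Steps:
$T{\left(j \right)} = - j \left(5 + j\right)$ ($T{\left(j \right)} = \left(5 + j\right) \left(- j\right) = - j \left(5 + j\right)$)
$T{\left(1016 \right)} + 2731601 = \left(-1\right) 1016 \left(5 + 1016\right) + 2731601 = \left(-1\right) 1016 \cdot 1021 + 2731601 = -1037336 + 2731601 = 1694265$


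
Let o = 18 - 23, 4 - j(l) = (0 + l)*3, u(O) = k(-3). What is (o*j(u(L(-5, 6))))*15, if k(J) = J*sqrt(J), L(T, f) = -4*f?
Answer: -300 - 675*I*sqrt(3) ≈ -300.0 - 1169.1*I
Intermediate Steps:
k(J) = J**(3/2)
u(O) = -3*I*sqrt(3) (u(O) = (-3)**(3/2) = -3*I*sqrt(3))
j(l) = 4 - 3*l (j(l) = 4 - (0 + l)*3 = 4 - l*3 = 4 - 3*l)
o = -5
(o*j(u(L(-5, 6))))*15 = -5*(4 - (-9)*I*sqrt(3))*15 = -5*(4 + 9*I*sqrt(3))*15 = (-20 - 45*I*sqrt(3))*15 = -300 - 675*I*sqrt(3)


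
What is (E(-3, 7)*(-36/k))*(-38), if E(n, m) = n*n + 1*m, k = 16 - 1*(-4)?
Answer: 5472/5 ≈ 1094.4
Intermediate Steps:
k = 20 (k = 16 + 4 = 20)
E(n, m) = m + n**2 (E(n, m) = n**2 + m = m + n**2)
(E(-3, 7)*(-36/k))*(-38) = ((7 + (-3)**2)*(-36/20))*(-38) = ((7 + 9)*(-36*1/20))*(-38) = (16*(-9/5))*(-38) = -144/5*(-38) = 5472/5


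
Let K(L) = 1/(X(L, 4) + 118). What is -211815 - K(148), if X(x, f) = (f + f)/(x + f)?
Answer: -475101064/2243 ≈ -2.1182e+5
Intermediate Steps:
X(x, f) = 2*f/(f + x) (X(x, f) = (2*f)/(f + x) = 2*f/(f + x))
K(L) = 1/(118 + 8/(4 + L)) (K(L) = 1/(2*4/(4 + L) + 118) = 1/(8/(4 + L) + 118) = 1/(118 + 8/(4 + L)))
-211815 - K(148) = -211815 - (4 + 148)/(2*(240 + 59*148)) = -211815 - 152/(2*(240 + 8732)) = -211815 - 152/(2*8972) = -211815 - 1*19/2243 = -211815 - 19/2243 = -475101064/2243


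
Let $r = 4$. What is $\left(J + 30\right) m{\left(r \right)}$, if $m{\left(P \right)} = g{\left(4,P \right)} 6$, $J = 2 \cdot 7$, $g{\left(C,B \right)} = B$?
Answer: $1056$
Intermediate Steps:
$J = 14$
$m{\left(P \right)} = 6 P$ ($m{\left(P \right)} = P 6 = 6 P$)
$\left(J + 30\right) m{\left(r \right)} = \left(14 + 30\right) 6 \cdot 4 = 44 \cdot 24 = 1056$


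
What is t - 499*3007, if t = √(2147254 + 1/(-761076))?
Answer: -1500493 + √47392481073787/4698 ≈ -1.4990e+6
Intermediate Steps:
t = √47392481073787/4698 (t = √(2147254 - 1/761076) = √(1634223485303/761076) = √47392481073787/4698 ≈ 1465.4)
t - 499*3007 = √47392481073787/4698 - 499*3007 = √47392481073787/4698 - 1500493 = -1500493 + √47392481073787/4698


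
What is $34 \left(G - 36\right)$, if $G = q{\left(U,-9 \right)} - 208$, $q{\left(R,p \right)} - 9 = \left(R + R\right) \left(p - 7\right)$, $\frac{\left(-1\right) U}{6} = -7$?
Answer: $-53686$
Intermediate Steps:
$U = 42$ ($U = \left(-6\right) \left(-7\right) = 42$)
$q{\left(R,p \right)} = 9 + 2 R \left(-7 + p\right)$ ($q{\left(R,p \right)} = 9 + \left(R + R\right) \left(p - 7\right) = 9 + 2 R \left(-7 + p\right)$)
$G = -1543$ ($G = \left(9 - 588 + 2 \cdot 42 \left(-9\right)\right) - 208 = \left(9 - 588 - 756\right) - 208 = -1335 - 208 = -1543$)
$34 \left(G - 36\right) = 34 \left(-1543 - 36\right) = 34 \left(-1579\right) = -53686$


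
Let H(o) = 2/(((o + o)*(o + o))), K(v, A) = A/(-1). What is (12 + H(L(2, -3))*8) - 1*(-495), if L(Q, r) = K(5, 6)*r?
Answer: 41068/81 ≈ 507.01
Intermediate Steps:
K(v, A) = -A (K(v, A) = A*(-1) = -A)
L(Q, r) = -6*r (L(Q, r) = (-1*6)*r = -6*r)
H(o) = 1/(2*o**2) (H(o) = 2/(((2*o)*(2*o))) = 2/((4*o**2)) = 2*(1/(4*o**2)) = 1/(2*o**2))
(12 + H(L(2, -3))*8) - 1*(-495) = (12 + (1/(2*(-6*(-3))**2))*8) - 1*(-495) = (12 + ((1/2)/18**2)*8) + 495 = (12 + ((1/2)*(1/324))*8) + 495 = (12 + (1/648)*8) + 495 = (12 + 1/81) + 495 = 973/81 + 495 = 41068/81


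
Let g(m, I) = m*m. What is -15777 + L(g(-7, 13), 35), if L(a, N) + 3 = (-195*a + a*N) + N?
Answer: -23585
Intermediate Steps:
g(m, I) = m**2
L(a, N) = -3 + N - 195*a + N*a (L(a, N) = -3 + ((-195*a + a*N) + N) = -3 + ((-195*a + N*a) + N) = -3 + (N - 195*a + N*a) = -3 + N - 195*a + N*a)
-15777 + L(g(-7, 13), 35) = -15777 + (-3 + 35 - 195*(-7)**2 + 35*(-7)**2) = -15777 + (-3 + 35 - 195*49 + 35*49) = -15777 + (-3 + 35 - 9555 + 1715) = -15777 - 7808 = -23585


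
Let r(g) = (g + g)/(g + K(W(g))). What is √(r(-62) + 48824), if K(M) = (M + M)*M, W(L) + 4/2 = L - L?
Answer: √3954930/9 ≈ 220.97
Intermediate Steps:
W(L) = -2 (W(L) = -2 + (L - L) = -2 + 0 = -2)
K(M) = 2*M² (K(M) = (2*M)*M = 2*M²)
r(g) = 2*g/(8 + g) (r(g) = (g + g)/(g + 2*(-2)²) = (2*g)/(g + 2*4) = (2*g)/(g + 8) = (2*g)/(8 + g) = 2*g/(8 + g))
√(r(-62) + 48824) = √(2*(-62)/(8 - 62) + 48824) = √(2*(-62)/(-54) + 48824) = √(2*(-62)*(-1/54) + 48824) = √(62/27 + 48824) = √(1318310/27) = √3954930/9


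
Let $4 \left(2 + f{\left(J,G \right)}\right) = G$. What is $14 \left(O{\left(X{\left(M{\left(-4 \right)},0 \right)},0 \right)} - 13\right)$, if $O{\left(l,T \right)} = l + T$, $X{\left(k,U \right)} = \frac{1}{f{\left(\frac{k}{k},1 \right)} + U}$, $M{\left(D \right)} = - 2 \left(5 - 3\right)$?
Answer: $-190$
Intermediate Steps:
$f{\left(J,G \right)} = -2 + \frac{G}{4}$
$M{\left(D \right)} = -4$ ($M{\left(D \right)} = \left(-2\right) 2 = -4$)
$X{\left(k,U \right)} = \frac{1}{- \frac{7}{4} + U}$ ($X{\left(k,U \right)} = \frac{1}{\left(-2 + \frac{1}{4} \cdot 1\right) + U} = \frac{1}{\left(-2 + \frac{1}{4}\right) + U} = \frac{1}{- \frac{7}{4} + U}$)
$O{\left(l,T \right)} = T + l$
$14 \left(O{\left(X{\left(M{\left(-4 \right)},0 \right)},0 \right)} - 13\right) = 14 \left(\left(0 + \frac{4}{-7 + 4 \cdot 0}\right) - 13\right) = 14 \left(\left(0 + \frac{4}{-7 + 0}\right) - 13\right) = 14 \left(\left(0 + \frac{4}{-7}\right) - 13\right) = 14 \left(\left(0 + 4 \left(- \frac{1}{7}\right)\right) - 13\right) = 14 \left(\left(0 - \frac{4}{7}\right) - 13\right) = 14 \left(- \frac{4}{7} - 13\right) = 14 \left(- \frac{95}{7}\right) = -190$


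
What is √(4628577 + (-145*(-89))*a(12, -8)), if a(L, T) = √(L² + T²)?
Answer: √(4628577 + 51620*√13) ≈ 2194.2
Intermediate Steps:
√(4628577 + (-145*(-89))*a(12, -8)) = √(4628577 + (-145*(-89))*√(12² + (-8)²)) = √(4628577 + 12905*√(144 + 64)) = √(4628577 + 12905*√208) = √(4628577 + 12905*(4*√13)) = √(4628577 + 51620*√13)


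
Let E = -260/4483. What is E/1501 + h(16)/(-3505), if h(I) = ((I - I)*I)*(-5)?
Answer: -260/6728983 ≈ -3.8639e-5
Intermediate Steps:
E = -260/4483 (E = -260*1/4483 = -260/4483 ≈ -0.057997)
h(I) = 0 (h(I) = (0*I)*(-5) = 0*(-5) = 0)
E/1501 + h(16)/(-3505) = -260/4483/1501 + 0/(-3505) = -260/4483*1/1501 + 0*(-1/3505) = -260/6728983 + 0 = -260/6728983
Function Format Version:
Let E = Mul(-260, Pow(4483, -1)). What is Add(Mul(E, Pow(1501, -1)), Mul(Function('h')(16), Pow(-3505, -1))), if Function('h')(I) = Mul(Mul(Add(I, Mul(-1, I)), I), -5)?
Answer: Rational(-260, 6728983) ≈ -3.8639e-5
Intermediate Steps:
E = Rational(-260, 4483) (E = Mul(-260, Rational(1, 4483)) = Rational(-260, 4483) ≈ -0.057997)
Function('h')(I) = 0 (Function('h')(I) = Mul(Mul(0, I), -5) = Mul(0, -5) = 0)
Add(Mul(E, Pow(1501, -1)), Mul(Function('h')(16), Pow(-3505, -1))) = Add(Mul(Rational(-260, 4483), Pow(1501, -1)), Mul(0, Pow(-3505, -1))) = Add(Mul(Rational(-260, 4483), Rational(1, 1501)), Mul(0, Rational(-1, 3505))) = Add(Rational(-260, 6728983), 0) = Rational(-260, 6728983)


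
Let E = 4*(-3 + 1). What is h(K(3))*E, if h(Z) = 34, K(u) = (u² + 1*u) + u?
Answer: -272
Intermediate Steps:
K(u) = u² + 2*u (K(u) = (u² + u) + u = (u + u²) + u = u² + 2*u)
E = -8 (E = 4*(-2) = -8)
h(K(3))*E = 34*(-8) = -272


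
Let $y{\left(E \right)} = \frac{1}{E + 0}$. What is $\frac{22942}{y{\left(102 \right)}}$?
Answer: $2340084$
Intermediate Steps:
$y{\left(E \right)} = \frac{1}{E}$
$\frac{22942}{y{\left(102 \right)}} = \frac{22942}{\frac{1}{102}} = 22942 \frac{1}{\frac{1}{102}} = 22942 \cdot 102 = 2340084$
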